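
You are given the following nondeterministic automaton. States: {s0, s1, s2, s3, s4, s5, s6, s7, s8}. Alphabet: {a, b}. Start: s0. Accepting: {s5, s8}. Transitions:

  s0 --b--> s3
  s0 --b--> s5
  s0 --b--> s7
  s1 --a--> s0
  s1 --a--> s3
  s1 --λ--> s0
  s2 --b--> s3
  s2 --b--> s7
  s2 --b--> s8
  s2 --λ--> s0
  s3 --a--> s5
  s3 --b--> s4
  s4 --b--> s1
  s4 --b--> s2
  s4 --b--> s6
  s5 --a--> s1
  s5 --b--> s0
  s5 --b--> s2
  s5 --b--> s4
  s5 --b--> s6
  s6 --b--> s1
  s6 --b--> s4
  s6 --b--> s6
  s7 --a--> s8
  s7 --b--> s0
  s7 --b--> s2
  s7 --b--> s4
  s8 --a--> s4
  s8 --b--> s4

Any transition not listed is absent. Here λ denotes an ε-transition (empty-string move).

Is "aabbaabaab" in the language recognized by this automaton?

No

Start in {s0}.
Read 'a': s0→∅; now ∅.
The set is empty and remains empty for the remaining 9 symbols.
The final set ∅ contains no accepting state.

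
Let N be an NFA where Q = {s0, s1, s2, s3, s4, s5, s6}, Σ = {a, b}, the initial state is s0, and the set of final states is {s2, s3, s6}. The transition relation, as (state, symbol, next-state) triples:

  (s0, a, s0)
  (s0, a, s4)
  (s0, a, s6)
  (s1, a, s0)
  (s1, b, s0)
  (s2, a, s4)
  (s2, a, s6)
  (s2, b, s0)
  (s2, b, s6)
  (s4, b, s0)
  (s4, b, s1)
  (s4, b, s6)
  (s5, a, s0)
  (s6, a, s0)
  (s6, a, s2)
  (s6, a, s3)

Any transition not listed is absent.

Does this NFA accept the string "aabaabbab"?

Yes

Start in {s0}.
Read 'a': {s0} → {s0, s4, s6}.
Read 'a': {s0, s4, s6} → {s0, s2, s3, s4, s6}.
Read 'b': {s0, s2, s3, s4, s6} → {s0, s1, s6}.
Read 'a': {s0, s1, s6} → {s0, s2, s3, s4, s6}.
Read 'a': {s0, s2, s3, s4, s6} → {s0, s2, s3, s4, s6}.
Read 'b': {s0, s2, s3, s4, s6} → {s0, s1, s6}.
Read 'b': {s0, s1, s6} → {s0}.
Read 'a': {s0} → {s0, s4, s6}.
Read 'b': {s0, s4, s6} → {s0, s1, s6}.
The final set {s0, s1, s6} contains the accepting state s6.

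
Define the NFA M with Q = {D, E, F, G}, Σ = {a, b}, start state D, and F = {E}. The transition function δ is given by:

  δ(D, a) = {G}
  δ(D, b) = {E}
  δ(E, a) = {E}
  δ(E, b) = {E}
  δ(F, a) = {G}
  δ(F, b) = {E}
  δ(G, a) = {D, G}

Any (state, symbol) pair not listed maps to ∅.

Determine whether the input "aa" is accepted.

No

Start in {D}.
Read 'a': {D} → {G}.
Read 'a': {G} → {D, G}.
The final set {D, G} contains no accepting state.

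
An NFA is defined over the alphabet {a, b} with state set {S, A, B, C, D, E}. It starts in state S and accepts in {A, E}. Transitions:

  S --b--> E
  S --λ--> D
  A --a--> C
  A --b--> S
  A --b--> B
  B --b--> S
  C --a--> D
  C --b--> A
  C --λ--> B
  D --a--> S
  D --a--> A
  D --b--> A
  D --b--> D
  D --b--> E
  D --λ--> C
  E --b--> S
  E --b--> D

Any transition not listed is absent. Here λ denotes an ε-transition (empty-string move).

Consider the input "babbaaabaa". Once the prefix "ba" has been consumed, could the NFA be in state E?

No

Start: ε-closure({S}) = {S, B, C, D}.
Read 'b': S→{E}, B→{S}, C→{A}, D→{A, D, E}; union {S, A, D, E}; ε-closure = {S, A, B, C, D, E}.
Read 'a': S→∅, A→{C}, B→∅, C→{D}, D→{S, A}, E→∅; union {S, A, C, D}; ε-closure = {S, A, B, C, D}.
State E is not in {S, A, B, C, D}.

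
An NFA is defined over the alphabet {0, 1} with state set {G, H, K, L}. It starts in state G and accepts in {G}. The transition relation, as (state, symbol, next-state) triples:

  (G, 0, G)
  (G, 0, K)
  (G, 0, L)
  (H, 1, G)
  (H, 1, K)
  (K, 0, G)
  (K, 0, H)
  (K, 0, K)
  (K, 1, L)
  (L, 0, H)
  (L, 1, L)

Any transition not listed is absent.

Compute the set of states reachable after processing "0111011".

{L}

Start in {G}.
Read '0': {G} → {G, K, L}.
Read '1': {G, K, L} → {L}.
Read '1': {L} → {L}.
Read '1': {L} → {L}.
Read '0': {L} → {H}.
Read '1': {H} → {G, K}.
Read '1': {G, K} → {L}.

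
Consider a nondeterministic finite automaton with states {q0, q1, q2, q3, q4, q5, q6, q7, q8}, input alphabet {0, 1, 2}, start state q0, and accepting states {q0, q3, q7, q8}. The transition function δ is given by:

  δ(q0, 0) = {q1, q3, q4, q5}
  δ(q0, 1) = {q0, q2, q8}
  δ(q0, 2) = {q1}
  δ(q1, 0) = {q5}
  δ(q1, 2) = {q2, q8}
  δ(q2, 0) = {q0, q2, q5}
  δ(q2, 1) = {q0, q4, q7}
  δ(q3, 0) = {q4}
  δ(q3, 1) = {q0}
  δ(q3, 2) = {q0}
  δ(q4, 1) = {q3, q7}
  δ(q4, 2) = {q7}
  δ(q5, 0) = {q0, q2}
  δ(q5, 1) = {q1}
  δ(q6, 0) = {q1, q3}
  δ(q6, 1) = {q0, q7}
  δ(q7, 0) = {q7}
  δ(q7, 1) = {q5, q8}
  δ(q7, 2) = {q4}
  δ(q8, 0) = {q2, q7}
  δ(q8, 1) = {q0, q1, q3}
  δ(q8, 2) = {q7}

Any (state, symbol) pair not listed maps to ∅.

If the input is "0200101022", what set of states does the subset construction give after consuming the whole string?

Start in {q0}.
Read '0': {q0} → {q1, q3, q4, q5}.
Read '2': {q1, q3, q4, q5} → {q0, q2, q7, q8}.
Read '0': {q0, q2, q7, q8} → {q0, q1, q2, q3, q4, q5, q7}.
Read '0': {q0, q1, q2, q3, q4, q5, q7} → {q0, q1, q2, q3, q4, q5, q7}.
Read '1': {q0, q1, q2, q3, q4, q5, q7} → {q0, q1, q2, q3, q4, q5, q7, q8}.
Read '0': {q0, q1, q2, q3, q4, q5, q7, q8} → {q0, q1, q2, q3, q4, q5, q7}.
Read '1': {q0, q1, q2, q3, q4, q5, q7} → {q0, q1, q2, q3, q4, q5, q7, q8}.
Read '0': {q0, q1, q2, q3, q4, q5, q7, q8} → {q0, q1, q2, q3, q4, q5, q7}.
Read '2': {q0, q1, q2, q3, q4, q5, q7} → {q0, q1, q2, q4, q7, q8}.
Read '2': {q0, q1, q2, q4, q7, q8} → {q1, q2, q4, q7, q8}.

{q1, q2, q4, q7, q8}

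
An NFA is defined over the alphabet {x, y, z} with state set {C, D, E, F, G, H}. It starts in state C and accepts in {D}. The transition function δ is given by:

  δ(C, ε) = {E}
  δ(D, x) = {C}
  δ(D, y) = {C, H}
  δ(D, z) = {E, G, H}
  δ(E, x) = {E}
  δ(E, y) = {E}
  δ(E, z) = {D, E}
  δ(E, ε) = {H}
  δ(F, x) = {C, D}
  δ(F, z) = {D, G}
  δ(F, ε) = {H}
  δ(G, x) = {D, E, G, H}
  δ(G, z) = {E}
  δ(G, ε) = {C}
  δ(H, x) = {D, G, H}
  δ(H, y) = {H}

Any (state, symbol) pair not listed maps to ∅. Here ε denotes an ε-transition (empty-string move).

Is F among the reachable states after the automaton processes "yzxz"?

Start: ε-closure({C}) = {C, E, H}.
Read 'y': {C, E, H} → {E, H}.
Read 'z': {E, H} → {D, E, H}.
Read 'x': {D, E, H} → {C, D, E, G, H}.
Read 'z': {C, D, E, G, H} → {C, D, E, G, H}.
State F is not in {C, D, E, G, H}.

No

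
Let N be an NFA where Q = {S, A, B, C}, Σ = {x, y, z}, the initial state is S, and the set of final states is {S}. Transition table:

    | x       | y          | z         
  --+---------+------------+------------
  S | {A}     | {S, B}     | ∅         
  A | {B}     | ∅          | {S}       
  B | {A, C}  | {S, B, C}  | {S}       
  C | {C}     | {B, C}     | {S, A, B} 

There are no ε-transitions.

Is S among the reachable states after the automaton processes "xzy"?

Yes

Start in {S}.
Read 'x': S→{A}; now {A}.
Read 'z': A→{S}; now {S}.
Read 'y': S→{S, B}; now {S, B}.
State S is in {S, B}.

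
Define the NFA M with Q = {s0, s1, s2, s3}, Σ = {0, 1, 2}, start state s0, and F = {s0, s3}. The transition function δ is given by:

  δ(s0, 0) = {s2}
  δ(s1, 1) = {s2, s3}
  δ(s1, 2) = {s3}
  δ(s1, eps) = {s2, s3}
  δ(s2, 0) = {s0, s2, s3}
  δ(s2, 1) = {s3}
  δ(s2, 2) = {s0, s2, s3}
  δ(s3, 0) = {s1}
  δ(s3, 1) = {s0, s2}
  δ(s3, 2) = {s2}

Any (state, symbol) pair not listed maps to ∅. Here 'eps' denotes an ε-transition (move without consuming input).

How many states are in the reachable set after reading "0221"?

Start in {s0}.
Read '0': {s0} → {s2}.
Read '2': {s2} → {s0, s2, s3}.
Read '2': {s0, s2, s3} → {s0, s2, s3}.
Read '1': {s0, s2, s3} → {s0, s2, s3}.
That set has 3 states.

3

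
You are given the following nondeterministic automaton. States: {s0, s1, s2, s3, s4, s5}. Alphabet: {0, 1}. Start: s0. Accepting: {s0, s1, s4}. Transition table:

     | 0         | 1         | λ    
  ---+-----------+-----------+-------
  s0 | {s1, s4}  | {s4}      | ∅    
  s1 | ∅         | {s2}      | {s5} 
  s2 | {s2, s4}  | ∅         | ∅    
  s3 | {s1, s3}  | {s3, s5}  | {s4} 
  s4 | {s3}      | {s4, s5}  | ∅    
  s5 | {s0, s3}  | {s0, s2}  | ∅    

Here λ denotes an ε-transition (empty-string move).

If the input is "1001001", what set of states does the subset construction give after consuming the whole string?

Start in {s0}.
Read '1': s0→{s4}; now {s4}.
Read '0': s4→{s3}; union {s3}; ε-closure = {s3, s4}.
Read '0': s3→{s1, s3}, s4→{s3}; union {s1, s3}; ε-closure = {s1, s3, s4, s5}.
Read '1': s1→{s2}, s3→{s3, s5}, s4→{s4, s5}, s5→{s0, s2}; now {s0, s2, s3, s4, s5}.
Read '0': s0→{s1, s4}, s2→{s2, s4}, s3→{s1, s3}, s4→{s3}, s5→{s0, s3}; union {s0, s1, s2, s3, s4}; ε-closure = {s0, s1, s2, s3, s4, s5}.
Read '0': s0→{s1, s4}, s1→∅, s2→{s2, s4}, s3→{s1, s3}, s4→{s3}, s5→{s0, s3}; union {s0, s1, s2, s3, s4}; ε-closure = {s0, s1, s2, s3, s4, s5}.
Read '1': s0→{s4}, s1→{s2}, s2→∅, s3→{s3, s5}, s4→{s4, s5}, s5→{s0, s2}; now {s0, s2, s3, s4, s5}.

{s0, s2, s3, s4, s5}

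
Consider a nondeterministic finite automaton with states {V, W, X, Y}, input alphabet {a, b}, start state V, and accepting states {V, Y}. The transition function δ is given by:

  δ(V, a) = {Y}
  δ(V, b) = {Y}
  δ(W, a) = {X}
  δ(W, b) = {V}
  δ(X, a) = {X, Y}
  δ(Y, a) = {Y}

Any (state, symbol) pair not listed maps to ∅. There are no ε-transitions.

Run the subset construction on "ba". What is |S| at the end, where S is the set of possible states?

1

Start in {V}.
Read 'b': {V} → {Y}.
Read 'a': {Y} → {Y}.
That set has 1 state.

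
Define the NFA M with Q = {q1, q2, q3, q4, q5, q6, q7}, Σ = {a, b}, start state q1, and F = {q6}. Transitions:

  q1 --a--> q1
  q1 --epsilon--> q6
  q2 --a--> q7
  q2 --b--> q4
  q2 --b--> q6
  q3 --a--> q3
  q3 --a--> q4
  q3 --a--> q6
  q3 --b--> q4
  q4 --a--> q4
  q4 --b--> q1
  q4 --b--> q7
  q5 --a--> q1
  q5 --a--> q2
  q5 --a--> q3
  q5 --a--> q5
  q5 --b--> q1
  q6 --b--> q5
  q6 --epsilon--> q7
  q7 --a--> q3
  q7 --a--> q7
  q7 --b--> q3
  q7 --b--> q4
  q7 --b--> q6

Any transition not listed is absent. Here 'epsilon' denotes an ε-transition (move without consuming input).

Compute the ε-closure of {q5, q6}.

{q5, q6, q7}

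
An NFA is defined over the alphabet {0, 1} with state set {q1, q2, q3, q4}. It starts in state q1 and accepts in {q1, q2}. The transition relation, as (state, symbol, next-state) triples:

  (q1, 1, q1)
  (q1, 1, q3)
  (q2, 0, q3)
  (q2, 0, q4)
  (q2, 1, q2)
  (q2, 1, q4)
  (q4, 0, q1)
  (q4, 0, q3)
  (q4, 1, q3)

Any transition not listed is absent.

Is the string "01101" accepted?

No

Start in {q1}.
Read '0': {q1} → ∅.
The set is empty and remains empty for the remaining 4 symbols.
The final set ∅ contains no accepting state.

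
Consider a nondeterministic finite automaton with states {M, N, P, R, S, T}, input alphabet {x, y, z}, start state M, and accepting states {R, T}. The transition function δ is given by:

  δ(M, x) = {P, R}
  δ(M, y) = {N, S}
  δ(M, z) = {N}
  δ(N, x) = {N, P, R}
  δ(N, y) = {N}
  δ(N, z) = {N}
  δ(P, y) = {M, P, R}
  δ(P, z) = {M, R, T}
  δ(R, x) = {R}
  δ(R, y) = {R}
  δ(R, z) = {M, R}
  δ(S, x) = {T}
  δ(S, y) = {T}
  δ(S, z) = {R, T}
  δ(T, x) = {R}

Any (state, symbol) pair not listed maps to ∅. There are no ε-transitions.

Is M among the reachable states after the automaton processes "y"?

No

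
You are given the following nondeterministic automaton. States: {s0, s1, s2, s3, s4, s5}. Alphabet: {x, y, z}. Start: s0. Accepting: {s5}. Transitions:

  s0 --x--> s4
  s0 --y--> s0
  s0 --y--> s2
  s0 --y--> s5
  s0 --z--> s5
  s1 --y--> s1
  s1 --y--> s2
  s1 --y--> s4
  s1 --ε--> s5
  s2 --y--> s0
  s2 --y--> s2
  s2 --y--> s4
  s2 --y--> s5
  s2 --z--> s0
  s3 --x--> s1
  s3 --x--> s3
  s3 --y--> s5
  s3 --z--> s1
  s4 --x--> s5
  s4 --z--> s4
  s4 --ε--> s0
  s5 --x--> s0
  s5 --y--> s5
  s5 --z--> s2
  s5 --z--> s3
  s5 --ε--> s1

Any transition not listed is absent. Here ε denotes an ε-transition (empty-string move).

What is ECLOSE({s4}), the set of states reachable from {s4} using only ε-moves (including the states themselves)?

Begin with {s4}.
ε-move s4 → s0; add s0.

{s0, s4}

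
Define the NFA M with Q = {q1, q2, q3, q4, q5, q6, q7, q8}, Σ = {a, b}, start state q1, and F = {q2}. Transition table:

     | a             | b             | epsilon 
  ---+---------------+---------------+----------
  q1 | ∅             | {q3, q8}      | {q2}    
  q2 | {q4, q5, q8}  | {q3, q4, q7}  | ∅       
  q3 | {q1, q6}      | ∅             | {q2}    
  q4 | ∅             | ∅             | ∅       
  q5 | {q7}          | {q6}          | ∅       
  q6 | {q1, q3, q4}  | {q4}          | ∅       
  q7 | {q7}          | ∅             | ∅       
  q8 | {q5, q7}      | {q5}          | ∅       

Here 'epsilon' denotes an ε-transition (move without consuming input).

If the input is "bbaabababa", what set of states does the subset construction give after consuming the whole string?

{q1, q2, q3, q4, q5, q6, q7, q8}

Start: ε-closure({q1}) = {q1, q2}.
Read 'b': {q1, q2} → {q2, q3, q4, q7, q8}.
Read 'b': {q2, q3, q4, q7, q8} → {q2, q3, q4, q5, q7}.
Read 'a': {q2, q3, q4, q5, q7} → {q1, q2, q4, q5, q6, q7, q8}.
Read 'a': {q1, q2, q4, q5, q6, q7, q8} → {q1, q2, q3, q4, q5, q7, q8}.
Read 'b': {q1, q2, q3, q4, q5, q7, q8} → {q2, q3, q4, q5, q6, q7, q8}.
Read 'a': {q2, q3, q4, q5, q6, q7, q8} → {q1, q2, q3, q4, q5, q6, q7, q8}.
Read 'b': {q1, q2, q3, q4, q5, q6, q7, q8} → {q2, q3, q4, q5, q6, q7, q8}.
Read 'a': {q2, q3, q4, q5, q6, q7, q8} → {q1, q2, q3, q4, q5, q6, q7, q8}.
Read 'b': {q1, q2, q3, q4, q5, q6, q7, q8} → {q2, q3, q4, q5, q6, q7, q8}.
Read 'a': {q2, q3, q4, q5, q6, q7, q8} → {q1, q2, q3, q4, q5, q6, q7, q8}.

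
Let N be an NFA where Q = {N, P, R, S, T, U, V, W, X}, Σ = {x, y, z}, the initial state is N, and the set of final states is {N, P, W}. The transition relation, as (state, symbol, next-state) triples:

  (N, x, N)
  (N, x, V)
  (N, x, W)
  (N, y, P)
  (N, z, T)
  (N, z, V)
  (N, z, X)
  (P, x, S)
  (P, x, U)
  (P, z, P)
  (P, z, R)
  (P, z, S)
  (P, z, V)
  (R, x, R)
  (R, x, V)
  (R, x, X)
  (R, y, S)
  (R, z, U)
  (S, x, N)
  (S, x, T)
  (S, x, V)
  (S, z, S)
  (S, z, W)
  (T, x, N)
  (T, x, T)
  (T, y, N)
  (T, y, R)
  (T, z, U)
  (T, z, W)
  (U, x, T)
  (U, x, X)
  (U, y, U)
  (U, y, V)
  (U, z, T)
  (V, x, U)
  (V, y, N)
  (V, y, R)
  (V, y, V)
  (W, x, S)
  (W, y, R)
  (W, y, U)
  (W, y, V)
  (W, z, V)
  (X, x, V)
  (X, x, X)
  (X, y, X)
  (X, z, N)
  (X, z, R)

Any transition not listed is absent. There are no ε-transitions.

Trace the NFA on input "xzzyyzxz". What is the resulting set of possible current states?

{N, R, S, T, U, V, W, X}

Start in {N}.
Read 'x': {N} → {N, V, W}.
Read 'z': {N, V, W} → {T, V, X}.
Read 'z': {T, V, X} → {N, R, U, W}.
Read 'y': {N, R, U, W} → {P, R, S, U, V}.
Read 'y': {P, R, S, U, V} → {N, R, S, U, V}.
Read 'z': {N, R, S, U, V} → {S, T, U, V, W, X}.
Read 'x': {S, T, U, V, W, X} → {N, S, T, U, V, X}.
Read 'z': {N, S, T, U, V, X} → {N, R, S, T, U, V, W, X}.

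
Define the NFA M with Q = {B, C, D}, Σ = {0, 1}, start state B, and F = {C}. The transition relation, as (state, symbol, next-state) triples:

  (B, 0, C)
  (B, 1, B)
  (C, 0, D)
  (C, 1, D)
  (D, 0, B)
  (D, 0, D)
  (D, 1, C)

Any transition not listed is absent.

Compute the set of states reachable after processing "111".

Start in {B}.
Read '1': {B} → {B}.
Read '1': {B} → {B}.
Read '1': {B} → {B}.

{B}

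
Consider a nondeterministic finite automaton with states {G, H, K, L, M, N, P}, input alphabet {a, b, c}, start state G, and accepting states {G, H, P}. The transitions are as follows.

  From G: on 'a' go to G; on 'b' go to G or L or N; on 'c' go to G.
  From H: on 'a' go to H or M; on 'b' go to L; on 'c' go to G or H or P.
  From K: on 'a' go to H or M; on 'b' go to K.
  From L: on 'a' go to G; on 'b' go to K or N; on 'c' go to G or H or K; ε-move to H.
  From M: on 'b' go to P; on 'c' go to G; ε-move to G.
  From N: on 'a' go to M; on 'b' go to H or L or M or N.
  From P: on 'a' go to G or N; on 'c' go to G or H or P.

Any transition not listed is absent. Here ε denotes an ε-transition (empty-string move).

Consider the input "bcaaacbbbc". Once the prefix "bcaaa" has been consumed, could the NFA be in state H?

Yes

Start in {G}.
Read 'b': {G} → {G, H, L, N}.
Read 'c': {G, H, L, N} → {G, H, K, P}.
Read 'a': {G, H, K, P} → {G, H, M, N}.
Read 'a': {G, H, M, N} → {G, H, M}.
Read 'a': {G, H, M} → {G, H, M}.
State H is in {G, H, M}.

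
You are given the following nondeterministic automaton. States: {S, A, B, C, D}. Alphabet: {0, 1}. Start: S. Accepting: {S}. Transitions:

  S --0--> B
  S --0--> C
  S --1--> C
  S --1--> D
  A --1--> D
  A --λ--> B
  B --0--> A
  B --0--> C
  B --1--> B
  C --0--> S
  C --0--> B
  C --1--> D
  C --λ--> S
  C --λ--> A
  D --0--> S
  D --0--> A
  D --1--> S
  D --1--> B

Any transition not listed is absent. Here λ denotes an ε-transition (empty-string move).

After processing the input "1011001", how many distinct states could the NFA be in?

Start in {S}.
Read '1': S→{C, D}; union {C, D}; ε-closure = {S, A, B, C, D}.
Read '0': S→{B, C}, A→∅, B→{A, C}, C→{S, B}, D→{S, A}; now {S, A, B, C}.
Read '1': S→{C, D}, A→{D}, B→{B}, C→{D}; union {B, C, D}; ε-closure = {S, A, B, C, D}.
Read '1': S→{C, D}, A→{D}, B→{B}, C→{D}, D→{S, B}; union {S, B, C, D}; ε-closure = {S, A, B, C, D}.
Read '0': S→{B, C}, A→∅, B→{A, C}, C→{S, B}, D→{S, A}; now {S, A, B, C}.
Read '0': S→{B, C}, A→∅, B→{A, C}, C→{S, B}; now {S, A, B, C}.
Read '1': S→{C, D}, A→{D}, B→{B}, C→{D}; union {B, C, D}; ε-closure = {S, A, B, C, D}.
That set has 5 states.

5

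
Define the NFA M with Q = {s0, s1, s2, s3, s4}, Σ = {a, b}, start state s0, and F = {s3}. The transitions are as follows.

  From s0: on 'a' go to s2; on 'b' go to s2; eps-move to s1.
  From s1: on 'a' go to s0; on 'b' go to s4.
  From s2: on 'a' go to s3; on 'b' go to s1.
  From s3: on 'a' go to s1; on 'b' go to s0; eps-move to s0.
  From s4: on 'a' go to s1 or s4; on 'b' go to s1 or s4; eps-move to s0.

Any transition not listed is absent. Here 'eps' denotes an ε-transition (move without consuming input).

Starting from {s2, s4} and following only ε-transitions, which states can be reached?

{s0, s1, s2, s4}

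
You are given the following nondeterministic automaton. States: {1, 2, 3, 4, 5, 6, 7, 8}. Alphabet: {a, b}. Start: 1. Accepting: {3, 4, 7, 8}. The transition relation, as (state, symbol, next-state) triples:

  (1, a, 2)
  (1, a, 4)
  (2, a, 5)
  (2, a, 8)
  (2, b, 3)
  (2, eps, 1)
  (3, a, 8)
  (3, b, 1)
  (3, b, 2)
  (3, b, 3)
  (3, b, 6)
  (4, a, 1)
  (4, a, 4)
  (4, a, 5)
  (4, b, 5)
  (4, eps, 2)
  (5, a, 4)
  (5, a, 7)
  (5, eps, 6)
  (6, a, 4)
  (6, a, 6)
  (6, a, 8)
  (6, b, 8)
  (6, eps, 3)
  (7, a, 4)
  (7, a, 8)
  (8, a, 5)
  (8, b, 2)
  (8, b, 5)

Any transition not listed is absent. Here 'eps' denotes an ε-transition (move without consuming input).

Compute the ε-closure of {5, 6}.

{3, 5, 6}

Begin with {5, 6}.
ε-move 6 → 3; add 3.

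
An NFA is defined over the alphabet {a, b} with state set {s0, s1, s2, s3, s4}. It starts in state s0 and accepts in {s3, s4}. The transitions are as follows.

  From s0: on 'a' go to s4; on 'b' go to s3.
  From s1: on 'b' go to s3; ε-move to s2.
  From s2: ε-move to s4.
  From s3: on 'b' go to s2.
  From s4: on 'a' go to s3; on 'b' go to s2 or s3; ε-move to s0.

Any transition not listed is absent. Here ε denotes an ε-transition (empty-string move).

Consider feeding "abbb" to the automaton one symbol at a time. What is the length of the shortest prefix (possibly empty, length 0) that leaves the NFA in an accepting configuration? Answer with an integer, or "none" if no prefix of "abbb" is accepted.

1

Start in {s0}.
Read 'a': {s0} → {s0, s4}.
None of the earlier sets intersect F, but {s0, s4} does.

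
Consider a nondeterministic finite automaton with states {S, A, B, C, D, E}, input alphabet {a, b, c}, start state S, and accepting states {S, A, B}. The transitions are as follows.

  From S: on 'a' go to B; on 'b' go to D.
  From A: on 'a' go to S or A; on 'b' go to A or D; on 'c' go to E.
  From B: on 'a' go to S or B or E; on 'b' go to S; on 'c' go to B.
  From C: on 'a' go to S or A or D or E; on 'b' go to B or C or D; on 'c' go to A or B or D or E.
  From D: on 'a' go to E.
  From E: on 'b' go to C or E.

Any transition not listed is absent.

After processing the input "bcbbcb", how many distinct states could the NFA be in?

Start in {S}.
Read 'b': {S} → {D}.
Read 'c': {D} → ∅.
The set is empty and remains empty for the remaining 4 symbols.
That set has 0 states.

0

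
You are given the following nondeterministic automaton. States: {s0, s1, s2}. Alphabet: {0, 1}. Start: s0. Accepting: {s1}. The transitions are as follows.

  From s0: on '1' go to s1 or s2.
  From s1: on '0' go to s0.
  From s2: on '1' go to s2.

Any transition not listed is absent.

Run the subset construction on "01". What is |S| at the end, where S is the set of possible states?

Start in {s0}.
Read '0': s0→∅; now ∅.
The set is empty and remains empty for the remaining 1 symbol.
That set has 0 states.

0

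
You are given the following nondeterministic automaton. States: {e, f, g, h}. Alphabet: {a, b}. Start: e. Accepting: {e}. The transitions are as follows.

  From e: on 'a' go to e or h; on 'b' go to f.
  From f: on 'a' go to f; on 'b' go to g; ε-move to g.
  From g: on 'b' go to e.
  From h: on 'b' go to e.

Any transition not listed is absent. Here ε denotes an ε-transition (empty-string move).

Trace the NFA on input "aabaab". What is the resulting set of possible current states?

{e, f, g}

Start in {e}.
Read 'a': {e} → {e, h}.
Read 'a': {e, h} → {e, h}.
Read 'b': {e, h} → {e, f, g}.
Read 'a': {e, f, g} → {e, f, g, h}.
Read 'a': {e, f, g, h} → {e, f, g, h}.
Read 'b': {e, f, g, h} → {e, f, g}.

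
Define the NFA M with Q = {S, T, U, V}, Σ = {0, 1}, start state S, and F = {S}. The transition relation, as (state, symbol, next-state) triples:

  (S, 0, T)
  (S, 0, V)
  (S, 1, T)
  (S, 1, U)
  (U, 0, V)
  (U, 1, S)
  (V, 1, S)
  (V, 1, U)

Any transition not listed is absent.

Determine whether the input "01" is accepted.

Start in {S}.
Read '0': S→{T, V}; now {T, V}.
Read '1': T→∅, V→{S, U}; now {S, U}.
The final set {S, U} contains the accepting state S.

Yes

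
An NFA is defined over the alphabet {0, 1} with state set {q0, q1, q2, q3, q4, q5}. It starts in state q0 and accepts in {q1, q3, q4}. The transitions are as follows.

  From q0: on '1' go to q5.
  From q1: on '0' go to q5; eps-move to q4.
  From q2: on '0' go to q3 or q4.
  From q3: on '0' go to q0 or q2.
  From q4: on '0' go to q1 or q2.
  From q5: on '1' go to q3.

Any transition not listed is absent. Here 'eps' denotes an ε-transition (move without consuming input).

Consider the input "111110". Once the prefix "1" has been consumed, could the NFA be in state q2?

No

Start in {q0}.
Read '1': q0→{q5}; now {q5}.
State q2 is not in {q5}.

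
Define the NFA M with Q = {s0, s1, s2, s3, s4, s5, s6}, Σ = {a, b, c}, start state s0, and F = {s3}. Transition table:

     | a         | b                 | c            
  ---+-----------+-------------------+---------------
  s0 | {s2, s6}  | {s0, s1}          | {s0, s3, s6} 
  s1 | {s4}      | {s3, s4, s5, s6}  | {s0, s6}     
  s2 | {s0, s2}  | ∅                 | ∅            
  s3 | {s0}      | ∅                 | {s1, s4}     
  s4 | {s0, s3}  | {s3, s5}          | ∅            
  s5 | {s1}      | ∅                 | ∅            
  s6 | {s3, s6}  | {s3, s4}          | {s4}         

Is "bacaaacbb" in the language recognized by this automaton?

Yes

Start in {s0}.
Read 'b': s0→{s0, s1}; now {s0, s1}.
Read 'a': s0→{s2, s6}, s1→{s4}; now {s2, s4, s6}.
Read 'c': s2→∅, s4→∅, s6→{s4}; now {s4}.
Read 'a': s4→{s0, s3}; now {s0, s3}.
Read 'a': s0→{s2, s6}, s3→{s0}; now {s0, s2, s6}.
Read 'a': s0→{s2, s6}, s2→{s0, s2}, s6→{s3, s6}; now {s0, s2, s3, s6}.
Read 'c': s0→{s0, s3, s6}, s2→∅, s3→{s1, s4}, s6→{s4}; now {s0, s1, s3, s4, s6}.
Read 'b': s0→{s0, s1}, s1→{s3, s4, s5, s6}, s3→∅, s4→{s3, s5}, s6→{s3, s4}; now {s0, s1, s3, s4, s5, s6}.
Read 'b': s0→{s0, s1}, s1→{s3, s4, s5, s6}, s3→∅, s4→{s3, s5}, s5→∅, s6→{s3, s4}; now {s0, s1, s3, s4, s5, s6}.
The final set {s0, s1, s3, s4, s5, s6} contains the accepting state s3.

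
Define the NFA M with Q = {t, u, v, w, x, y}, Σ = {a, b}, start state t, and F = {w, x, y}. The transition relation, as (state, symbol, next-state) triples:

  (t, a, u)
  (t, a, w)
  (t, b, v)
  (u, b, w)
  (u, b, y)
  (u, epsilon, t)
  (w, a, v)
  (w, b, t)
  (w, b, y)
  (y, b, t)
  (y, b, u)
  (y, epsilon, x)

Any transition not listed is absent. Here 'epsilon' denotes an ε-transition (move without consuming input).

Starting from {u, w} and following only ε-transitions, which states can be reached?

{t, u, w}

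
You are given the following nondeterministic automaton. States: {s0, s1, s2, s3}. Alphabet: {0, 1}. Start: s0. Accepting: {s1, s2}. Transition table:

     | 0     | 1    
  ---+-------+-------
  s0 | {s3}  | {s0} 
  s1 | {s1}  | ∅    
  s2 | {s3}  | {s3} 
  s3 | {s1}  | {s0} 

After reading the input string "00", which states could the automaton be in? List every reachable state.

Start in {s0}.
Read '0': {s0} → {s3}.
Read '0': {s3} → {s1}.

{s1}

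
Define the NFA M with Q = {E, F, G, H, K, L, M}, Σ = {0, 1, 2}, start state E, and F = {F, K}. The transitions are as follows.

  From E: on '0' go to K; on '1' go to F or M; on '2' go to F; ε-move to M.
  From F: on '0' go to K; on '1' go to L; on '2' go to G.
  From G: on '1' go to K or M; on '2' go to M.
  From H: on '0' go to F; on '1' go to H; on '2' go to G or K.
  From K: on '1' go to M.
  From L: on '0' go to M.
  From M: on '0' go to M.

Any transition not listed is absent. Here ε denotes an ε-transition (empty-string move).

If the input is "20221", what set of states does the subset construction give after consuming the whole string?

Start: ε-closure({E}) = {E, M}.
Read '2': E→{F}, M→∅; now {F}.
Read '0': F→{K}; now {K}.
Read '2': K→∅; now ∅.
The set is empty and remains empty for the remaining 2 symbols.

∅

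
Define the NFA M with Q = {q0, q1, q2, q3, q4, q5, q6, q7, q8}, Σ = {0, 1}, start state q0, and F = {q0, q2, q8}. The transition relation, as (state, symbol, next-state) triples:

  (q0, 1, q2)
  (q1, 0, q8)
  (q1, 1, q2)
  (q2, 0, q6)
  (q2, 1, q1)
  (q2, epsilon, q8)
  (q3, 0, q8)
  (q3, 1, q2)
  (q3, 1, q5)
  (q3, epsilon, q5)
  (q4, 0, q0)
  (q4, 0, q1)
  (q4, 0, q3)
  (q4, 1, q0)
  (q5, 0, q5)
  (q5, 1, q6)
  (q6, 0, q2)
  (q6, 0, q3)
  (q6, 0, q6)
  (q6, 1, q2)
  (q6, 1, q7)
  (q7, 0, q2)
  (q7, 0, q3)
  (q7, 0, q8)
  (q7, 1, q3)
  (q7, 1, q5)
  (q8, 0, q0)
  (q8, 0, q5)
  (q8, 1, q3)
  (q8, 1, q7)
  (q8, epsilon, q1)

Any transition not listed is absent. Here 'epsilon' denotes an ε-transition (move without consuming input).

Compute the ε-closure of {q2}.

{q1, q2, q8}

Begin with {q2}.
ε-move q2 → q8; add q8.
ε-move q8 → q1; add q1.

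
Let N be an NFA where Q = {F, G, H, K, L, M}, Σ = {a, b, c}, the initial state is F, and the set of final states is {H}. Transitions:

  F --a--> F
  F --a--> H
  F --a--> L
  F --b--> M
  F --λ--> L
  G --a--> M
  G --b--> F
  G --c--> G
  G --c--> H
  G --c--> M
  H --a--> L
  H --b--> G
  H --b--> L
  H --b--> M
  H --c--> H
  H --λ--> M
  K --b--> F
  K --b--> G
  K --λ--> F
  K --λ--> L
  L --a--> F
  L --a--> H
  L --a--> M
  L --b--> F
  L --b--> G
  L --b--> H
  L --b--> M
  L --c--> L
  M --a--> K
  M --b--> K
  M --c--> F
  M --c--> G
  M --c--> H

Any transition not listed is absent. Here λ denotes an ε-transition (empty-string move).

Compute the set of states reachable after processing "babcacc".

Start: ε-closure({F}) = {F, L}.
Read 'b': {F, L} → {F, G, H, L, M}.
Read 'a': {F, G, H, L, M} → {F, H, K, L, M}.
Read 'b': {F, H, K, L, M} → {F, G, H, K, L, M}.
Read 'c': {F, G, H, K, L, M} → {F, G, H, L, M}.
Read 'a': {F, G, H, L, M} → {F, H, K, L, M}.
Read 'c': {F, H, K, L, M} → {F, G, H, L, M}.
Read 'c': {F, G, H, L, M} → {F, G, H, L, M}.

{F, G, H, L, M}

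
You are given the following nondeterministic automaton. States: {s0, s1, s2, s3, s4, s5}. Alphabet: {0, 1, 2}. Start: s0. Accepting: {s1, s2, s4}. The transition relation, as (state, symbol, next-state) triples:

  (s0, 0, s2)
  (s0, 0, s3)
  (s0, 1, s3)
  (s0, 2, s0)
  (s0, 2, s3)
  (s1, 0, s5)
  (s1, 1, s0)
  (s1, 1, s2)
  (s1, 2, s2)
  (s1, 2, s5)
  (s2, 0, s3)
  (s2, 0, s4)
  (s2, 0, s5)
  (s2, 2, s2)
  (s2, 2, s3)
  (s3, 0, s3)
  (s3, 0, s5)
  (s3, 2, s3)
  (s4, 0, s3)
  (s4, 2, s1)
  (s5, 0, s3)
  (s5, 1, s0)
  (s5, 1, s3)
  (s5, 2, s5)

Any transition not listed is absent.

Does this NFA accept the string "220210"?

Yes

Start in {s0}.
Read '2': {s0} → {s0, s3}.
Read '2': {s0, s3} → {s0, s3}.
Read '0': {s0, s3} → {s2, s3, s5}.
Read '2': {s2, s3, s5} → {s2, s3, s5}.
Read '1': {s2, s3, s5} → {s0, s3}.
Read '0': {s0, s3} → {s2, s3, s5}.
The final set {s2, s3, s5} contains the accepting state s2.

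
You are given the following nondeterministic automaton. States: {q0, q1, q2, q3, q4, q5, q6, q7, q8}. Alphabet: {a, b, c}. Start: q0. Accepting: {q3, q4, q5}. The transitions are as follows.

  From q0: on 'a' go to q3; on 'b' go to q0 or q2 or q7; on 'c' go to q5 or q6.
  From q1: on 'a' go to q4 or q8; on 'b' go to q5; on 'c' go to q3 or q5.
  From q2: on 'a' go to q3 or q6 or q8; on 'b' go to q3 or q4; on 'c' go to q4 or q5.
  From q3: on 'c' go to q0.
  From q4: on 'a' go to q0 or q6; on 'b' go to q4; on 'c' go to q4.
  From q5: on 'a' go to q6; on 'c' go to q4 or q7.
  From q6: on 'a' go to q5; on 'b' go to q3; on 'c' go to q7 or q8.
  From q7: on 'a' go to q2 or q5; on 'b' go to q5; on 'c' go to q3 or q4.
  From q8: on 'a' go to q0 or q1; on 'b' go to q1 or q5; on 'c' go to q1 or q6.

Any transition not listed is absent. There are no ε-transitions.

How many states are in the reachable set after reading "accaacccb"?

Start in {q0}.
Read 'a': {q0} → {q3}.
Read 'c': {q3} → {q0}.
Read 'c': {q0} → {q5, q6}.
Read 'a': {q5, q6} → {q5, q6}.
Read 'a': {q5, q6} → {q5, q6}.
Read 'c': {q5, q6} → {q4, q7, q8}.
Read 'c': {q4, q7, q8} → {q1, q3, q4, q6}.
Read 'c': {q1, q3, q4, q6} → {q0, q3, q4, q5, q7, q8}.
Read 'b': {q0, q3, q4, q5, q7, q8} → {q0, q1, q2, q4, q5, q7}.
That set has 6 states.

6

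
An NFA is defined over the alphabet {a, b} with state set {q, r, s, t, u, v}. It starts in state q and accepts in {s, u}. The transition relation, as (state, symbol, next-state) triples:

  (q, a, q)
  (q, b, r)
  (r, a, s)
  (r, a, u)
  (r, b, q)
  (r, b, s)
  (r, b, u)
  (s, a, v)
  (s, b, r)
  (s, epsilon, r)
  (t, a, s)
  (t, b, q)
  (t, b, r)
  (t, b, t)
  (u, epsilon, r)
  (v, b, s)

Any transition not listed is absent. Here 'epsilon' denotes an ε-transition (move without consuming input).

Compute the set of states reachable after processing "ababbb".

Start in {q}.
Read 'a': {q} → {q}.
Read 'b': {q} → {r}.
Read 'a': {r} → {r, s, u}.
Read 'b': {r, s, u} → {q, r, s, u}.
Read 'b': {q, r, s, u} → {q, r, s, u}.
Read 'b': {q, r, s, u} → {q, r, s, u}.

{q, r, s, u}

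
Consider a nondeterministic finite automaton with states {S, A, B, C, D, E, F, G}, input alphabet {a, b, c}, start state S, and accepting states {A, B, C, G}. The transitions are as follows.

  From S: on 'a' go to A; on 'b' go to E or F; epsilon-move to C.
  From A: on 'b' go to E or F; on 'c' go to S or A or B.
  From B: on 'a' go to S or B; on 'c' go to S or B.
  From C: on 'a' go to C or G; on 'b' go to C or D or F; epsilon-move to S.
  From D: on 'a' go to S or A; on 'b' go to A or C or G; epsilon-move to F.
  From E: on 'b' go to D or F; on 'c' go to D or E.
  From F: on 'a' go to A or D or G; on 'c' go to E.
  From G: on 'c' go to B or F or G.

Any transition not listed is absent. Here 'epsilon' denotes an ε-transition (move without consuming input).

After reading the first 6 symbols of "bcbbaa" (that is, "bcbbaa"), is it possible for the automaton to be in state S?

Yes

Start: ε-closure({S}) = {S, C}.
Read 'b': S→{E, F}, C→{C, D, F}; union {C, D, E, F}; ε-closure = {S, C, D, E, F}.
Read 'c': S→∅, C→∅, D→∅, E→{D, E}, F→{E}; union {D, E}; ε-closure = {D, E, F}.
Read 'b': D→{A, C, G}, E→{D, F}, F→∅; union {A, C, D, F, G}; ε-closure = {S, A, C, D, F, G}.
Read 'b': S→{E, F}, A→{E, F}, C→{C, D, F}, D→{A, C, G}, F→∅, G→∅; union {A, C, D, E, F, G}; ε-closure = {S, A, C, D, E, F, G}.
Read 'a': S→{A}, A→∅, C→{C, G}, D→{S, A}, E→∅, F→{A, D, G}, G→∅; union {S, A, C, D, G}; ε-closure = {S, A, C, D, F, G}.
Read 'a': S→{A}, A→∅, C→{C, G}, D→{S, A}, F→{A, D, G}, G→∅; union {S, A, C, D, G}; ε-closure = {S, A, C, D, F, G}.
State S is in {S, A, C, D, F, G}.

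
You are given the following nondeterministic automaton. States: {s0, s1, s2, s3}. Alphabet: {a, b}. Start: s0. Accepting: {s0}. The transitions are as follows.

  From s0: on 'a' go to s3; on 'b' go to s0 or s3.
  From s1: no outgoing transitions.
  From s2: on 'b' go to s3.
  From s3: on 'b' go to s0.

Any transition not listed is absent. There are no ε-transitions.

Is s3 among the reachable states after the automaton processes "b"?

Yes

Start in {s0}.
Read 'b': {s0} → {s0, s3}.
State s3 is in {s0, s3}.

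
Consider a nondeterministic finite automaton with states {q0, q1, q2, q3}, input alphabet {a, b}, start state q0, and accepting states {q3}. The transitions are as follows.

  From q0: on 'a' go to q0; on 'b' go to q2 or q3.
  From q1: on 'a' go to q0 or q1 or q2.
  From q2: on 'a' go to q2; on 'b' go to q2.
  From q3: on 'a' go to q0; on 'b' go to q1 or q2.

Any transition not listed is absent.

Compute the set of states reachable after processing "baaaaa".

{q0, q2}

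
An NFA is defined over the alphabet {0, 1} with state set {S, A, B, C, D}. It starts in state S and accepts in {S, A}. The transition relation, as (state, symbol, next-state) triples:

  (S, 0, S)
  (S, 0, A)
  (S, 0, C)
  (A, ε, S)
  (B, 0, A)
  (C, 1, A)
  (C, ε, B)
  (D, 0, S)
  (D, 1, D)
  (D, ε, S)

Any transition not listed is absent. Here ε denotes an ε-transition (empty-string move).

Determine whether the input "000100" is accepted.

Yes

Start in {S}.
Read '0': {S} → {S, A, B, C}.
Read '0': {S, A, B, C} → {S, A, B, C}.
Read '0': {S, A, B, C} → {S, A, B, C}.
Read '1': {S, A, B, C} → {S, A}.
Read '0': {S, A} → {S, A, B, C}.
Read '0': {S, A, B, C} → {S, A, B, C}.
The final set {S, A, B, C} contains the accepting states S, A.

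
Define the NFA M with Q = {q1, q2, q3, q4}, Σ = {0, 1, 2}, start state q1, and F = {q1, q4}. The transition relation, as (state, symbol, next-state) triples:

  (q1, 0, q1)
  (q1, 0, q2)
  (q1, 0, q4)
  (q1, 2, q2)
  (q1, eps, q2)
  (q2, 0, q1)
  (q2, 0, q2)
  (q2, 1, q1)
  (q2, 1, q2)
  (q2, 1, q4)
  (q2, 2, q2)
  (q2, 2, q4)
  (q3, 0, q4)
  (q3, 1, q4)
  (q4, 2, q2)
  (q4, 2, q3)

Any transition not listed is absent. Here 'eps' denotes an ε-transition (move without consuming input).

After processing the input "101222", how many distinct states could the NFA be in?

3

Start: ε-closure({q1}) = {q1, q2}.
Read '1': q1→∅, q2→{q1, q2, q4}; now {q1, q2, q4}.
Read '0': q1→{q1, q2, q4}, q2→{q1, q2}, q4→∅; now {q1, q2, q4}.
Read '1': q1→∅, q2→{q1, q2, q4}, q4→∅; now {q1, q2, q4}.
Read '2': q1→{q2}, q2→{q2, q4}, q4→{q2, q3}; now {q2, q3, q4}.
Read '2': q2→{q2, q4}, q3→∅, q4→{q2, q3}; now {q2, q3, q4}.
Read '2': q2→{q2, q4}, q3→∅, q4→{q2, q3}; now {q2, q3, q4}.
That set has 3 states.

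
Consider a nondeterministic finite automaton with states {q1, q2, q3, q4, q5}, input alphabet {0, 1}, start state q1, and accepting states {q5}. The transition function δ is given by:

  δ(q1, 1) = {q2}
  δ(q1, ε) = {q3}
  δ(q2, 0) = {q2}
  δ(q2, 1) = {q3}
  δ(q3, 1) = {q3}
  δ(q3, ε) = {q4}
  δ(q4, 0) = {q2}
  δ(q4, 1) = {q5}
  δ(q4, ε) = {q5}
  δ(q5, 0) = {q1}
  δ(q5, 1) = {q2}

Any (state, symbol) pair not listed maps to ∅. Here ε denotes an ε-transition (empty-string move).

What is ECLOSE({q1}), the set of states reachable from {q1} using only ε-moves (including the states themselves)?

Begin with {q1}.
ε-move q1 → q3; add q3.
ε-move q3 → q4; add q4.
ε-move q4 → q5; add q5.

{q1, q3, q4, q5}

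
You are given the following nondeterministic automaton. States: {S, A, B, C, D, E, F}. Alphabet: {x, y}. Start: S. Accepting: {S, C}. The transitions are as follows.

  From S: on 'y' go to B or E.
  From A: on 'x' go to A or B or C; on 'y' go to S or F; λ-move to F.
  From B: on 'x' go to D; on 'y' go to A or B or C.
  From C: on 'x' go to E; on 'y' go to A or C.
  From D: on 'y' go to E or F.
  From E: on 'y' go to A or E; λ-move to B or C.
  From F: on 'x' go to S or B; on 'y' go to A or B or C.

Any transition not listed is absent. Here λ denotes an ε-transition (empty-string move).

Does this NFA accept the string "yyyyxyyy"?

Yes

Start in {S}.
Read 'y': S→{B, E}; union {B, E}; ε-closure = {B, C, E}.
Read 'y': B→{A, B, C}, C→{A, C}, E→{A, E}; union {A, B, C, E}; ε-closure = {A, B, C, E, F}.
Read 'y': A→{S, F}, B→{A, B, C}, C→{A, C}, E→{A, E}, F→{A, B, C}; now {S, A, B, C, E, F}.
Read 'y': S→{B, E}, A→{S, F}, B→{A, B, C}, C→{A, C}, E→{A, E}, F→{A, B, C}; now {S, A, B, C, E, F}.
Read 'x': S→∅, A→{A, B, C}, B→{D}, C→{E}, E→∅, F→{S, B}; union {S, A, B, C, D, E}; ε-closure = {S, A, B, C, D, E, F}.
Read 'y': S→{B, E}, A→{S, F}, B→{A, B, C}, C→{A, C}, D→{E, F}, E→{A, E}, F→{A, B, C}; now {S, A, B, C, E, F}.
Read 'y': S→{B, E}, A→{S, F}, B→{A, B, C}, C→{A, C}, E→{A, E}, F→{A, B, C}; now {S, A, B, C, E, F}.
Read 'y': S→{B, E}, A→{S, F}, B→{A, B, C}, C→{A, C}, E→{A, E}, F→{A, B, C}; now {S, A, B, C, E, F}.
The final set {S, A, B, C, E, F} contains the accepting states S, C.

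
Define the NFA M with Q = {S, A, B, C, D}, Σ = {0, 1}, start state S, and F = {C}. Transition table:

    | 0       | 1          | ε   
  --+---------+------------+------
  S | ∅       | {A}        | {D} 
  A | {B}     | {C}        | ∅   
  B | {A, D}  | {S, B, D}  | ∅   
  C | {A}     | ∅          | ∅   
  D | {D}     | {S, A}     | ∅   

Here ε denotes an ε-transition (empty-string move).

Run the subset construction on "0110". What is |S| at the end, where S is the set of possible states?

3

Start: ε-closure({S}) = {S, D}.
Read '0': {S, D} → {D}.
Read '1': {D} → {S, A, D}.
Read '1': {S, A, D} → {S, A, C, D}.
Read '0': {S, A, C, D} → {A, B, D}.
That set has 3 states.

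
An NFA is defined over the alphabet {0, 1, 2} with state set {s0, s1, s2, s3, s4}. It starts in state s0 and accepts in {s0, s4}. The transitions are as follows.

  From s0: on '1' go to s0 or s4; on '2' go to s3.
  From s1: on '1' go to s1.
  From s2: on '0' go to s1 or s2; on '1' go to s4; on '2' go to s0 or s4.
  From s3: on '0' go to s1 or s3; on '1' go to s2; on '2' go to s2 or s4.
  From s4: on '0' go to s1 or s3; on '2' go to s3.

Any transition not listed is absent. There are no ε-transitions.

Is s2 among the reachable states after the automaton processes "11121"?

Yes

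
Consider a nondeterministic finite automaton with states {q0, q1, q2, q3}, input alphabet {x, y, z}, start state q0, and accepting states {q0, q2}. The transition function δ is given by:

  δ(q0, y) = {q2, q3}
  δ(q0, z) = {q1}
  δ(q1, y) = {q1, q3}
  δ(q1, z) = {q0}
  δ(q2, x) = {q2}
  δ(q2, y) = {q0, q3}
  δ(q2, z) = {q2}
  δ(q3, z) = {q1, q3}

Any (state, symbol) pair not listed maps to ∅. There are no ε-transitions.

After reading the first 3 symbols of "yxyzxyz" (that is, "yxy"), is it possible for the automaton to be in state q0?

Start in {q0}.
Read 'y': {q0} → {q2, q3}.
Read 'x': {q2, q3} → {q2}.
Read 'y': {q2} → {q0, q3}.
State q0 is in {q0, q3}.

Yes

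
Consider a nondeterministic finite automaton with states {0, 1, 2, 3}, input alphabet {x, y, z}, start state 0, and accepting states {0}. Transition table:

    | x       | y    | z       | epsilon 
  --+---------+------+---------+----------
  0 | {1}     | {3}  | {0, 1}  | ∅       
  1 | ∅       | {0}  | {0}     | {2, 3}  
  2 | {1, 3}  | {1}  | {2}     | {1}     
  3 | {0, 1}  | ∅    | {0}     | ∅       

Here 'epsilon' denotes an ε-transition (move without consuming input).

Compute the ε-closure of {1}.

Begin with {1}.
ε-move 1 → 2; add 2.
ε-move 1 → 3; add 3.

{1, 2, 3}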